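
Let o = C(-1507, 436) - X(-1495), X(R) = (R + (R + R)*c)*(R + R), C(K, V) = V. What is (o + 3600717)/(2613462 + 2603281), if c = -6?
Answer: 52771703/5216743 ≈ 10.116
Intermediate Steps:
X(R) = -22*R**2 (X(R) = (R + (R + R)*(-6))*(R + R) = (R + (2*R)*(-6))*(2*R) = (R - 12*R)*(2*R) = (-11*R)*(2*R) = -22*R**2)
o = 49170986 (o = 436 - (-22)*(-1495)**2 = 436 - (-22)*2235025 = 436 - 1*(-49170550) = 436 + 49170550 = 49170986)
(o + 3600717)/(2613462 + 2603281) = (49170986 + 3600717)/(2613462 + 2603281) = 52771703/5216743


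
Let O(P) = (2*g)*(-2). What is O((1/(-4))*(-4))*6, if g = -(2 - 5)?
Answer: -72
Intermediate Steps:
g = 3 (g = -1*(-3) = 3)
O(P) = -12 (O(P) = (2*3)*(-2) = 6*(-2) = -12)
O((1/(-4))*(-4))*6 = -12*6 = -72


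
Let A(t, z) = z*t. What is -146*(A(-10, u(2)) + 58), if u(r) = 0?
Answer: -8468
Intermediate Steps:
A(t, z) = t*z
-146*(A(-10, u(2)) + 58) = -146*(-10*0 + 58) = -146*(0 + 58) = -146*58 = -8468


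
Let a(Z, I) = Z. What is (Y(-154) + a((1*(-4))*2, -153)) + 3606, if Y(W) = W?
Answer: 3444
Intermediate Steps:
(Y(-154) + a((1*(-4))*2, -153)) + 3606 = (-154 + (1*(-4))*2) + 3606 = (-154 - 4*2) + 3606 = (-154 - 8) + 3606 = -162 + 3606 = 3444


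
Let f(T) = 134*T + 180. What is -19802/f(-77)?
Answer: 9901/5069 ≈ 1.9532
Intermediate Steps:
f(T) = 180 + 134*T
-19802/f(-77) = -19802/(180 + 134*(-77)) = -19802/(180 - 10318) = -19802/(-10138) = -19802*(-1/10138) = 9901/5069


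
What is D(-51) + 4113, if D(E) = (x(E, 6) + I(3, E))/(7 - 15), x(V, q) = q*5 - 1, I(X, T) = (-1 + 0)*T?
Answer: 4103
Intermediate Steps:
I(X, T) = -T
x(V, q) = -1 + 5*q (x(V, q) = 5*q - 1 = -1 + 5*q)
D(E) = -29/8 + E/8 (D(E) = ((-1 + 5*6) - E)/(7 - 15) = ((-1 + 30) - E)/(-8) = (29 - E)*(-1/8) = -29/8 + E/8)
D(-51) + 4113 = (-29/8 + (1/8)*(-51)) + 4113 = (-29/8 - 51/8) + 4113 = -10 + 4113 = 4103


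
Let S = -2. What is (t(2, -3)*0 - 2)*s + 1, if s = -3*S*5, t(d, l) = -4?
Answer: -59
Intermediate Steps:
s = 30 (s = -3*(-2)*5 = 6*5 = 30)
(t(2, -3)*0 - 2)*s + 1 = (-4*0 - 2)*30 + 1 = (0 - 2)*30 + 1 = -2*30 + 1 = -60 + 1 = -59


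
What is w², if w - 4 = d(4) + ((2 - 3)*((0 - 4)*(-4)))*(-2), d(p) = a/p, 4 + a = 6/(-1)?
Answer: 4489/4 ≈ 1122.3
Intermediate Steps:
a = -10 (a = -4 + 6/(-1) = -4 + 6*(-1) = -4 - 6 = -10)
d(p) = -10/p
w = 67/2 (w = 4 + (-10/4 + ((2 - 3)*((0 - 4)*(-4)))*(-2)) = 4 + (-10*¼ - (-4)*(-4)*(-2)) = 4 + (-5/2 - 1*16*(-2)) = 4 + (-5/2 - 16*(-2)) = 4 + (-5/2 + 32) = 4 + 59/2 = 67/2 ≈ 33.500)
w² = (67/2)² = 4489/4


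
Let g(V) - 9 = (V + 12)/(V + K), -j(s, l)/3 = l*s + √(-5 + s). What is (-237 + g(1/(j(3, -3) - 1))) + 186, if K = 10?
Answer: -316981/7769 - 2*I*√2/23307 ≈ -40.801 - 0.00012136*I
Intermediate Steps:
j(s, l) = -3*√(-5 + s) - 3*l*s (j(s, l) = -3*(l*s + √(-5 + s)) = -3*(√(-5 + s) + l*s) = -3*√(-5 + s) - 3*l*s)
g(V) = 9 + (12 + V)/(10 + V) (g(V) = 9 + (V + 12)/(V + 10) = 9 + (12 + V)/(10 + V))
(-237 + g(1/(j(3, -3) - 1))) + 186 = (-237 + 2*(51 + 5/((-3*√(-5 + 3) - 3*(-3)*3) - 1))/(10 + 1/((-3*√(-5 + 3) - 3*(-3)*3) - 1))) + 186 = (-237 + 2*(51 + 5/((-3*I*√2 + 27) - 1))/(10 + 1/((-3*I*√2 + 27) - 1))) + 186 = (-237 + 2*(51 + 5/((27 - 3*I*√2) - 1))/(10 + 1/((27 - 3*I*√2) - 1))) + 186 = (-237 + 2*(51 + 5/(26 - 3*I*√2))/(10 + 1/(26 - 3*I*√2))) + 186 = -51 + 2*(51 + 5/(26 - 3*I*√2))/(10 + 1/(26 - 3*I*√2))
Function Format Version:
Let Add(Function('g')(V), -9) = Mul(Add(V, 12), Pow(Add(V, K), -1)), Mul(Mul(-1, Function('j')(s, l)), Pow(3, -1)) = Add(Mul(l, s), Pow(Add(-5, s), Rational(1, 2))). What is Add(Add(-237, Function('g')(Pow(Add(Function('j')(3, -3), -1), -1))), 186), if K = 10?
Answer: Add(Rational(-316981, 7769), Mul(Rational(-2, 23307), I, Pow(2, Rational(1, 2)))) ≈ Add(-40.801, Mul(-0.00012136, I))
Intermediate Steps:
Function('j')(s, l) = Add(Mul(-3, Pow(Add(-5, s), Rational(1, 2))), Mul(-3, l, s)) (Function('j')(s, l) = Mul(-3, Add(Mul(l, s), Pow(Add(-5, s), Rational(1, 2)))) = Mul(-3, Add(Pow(Add(-5, s), Rational(1, 2)), Mul(l, s))) = Add(Mul(-3, Pow(Add(-5, s), Rational(1, 2))), Mul(-3, l, s)))
Function('g')(V) = Add(9, Mul(Pow(Add(10, V), -1), Add(12, V))) (Function('g')(V) = Add(9, Mul(Add(V, 12), Pow(Add(V, 10), -1))) = Add(9, Mul(Add(12, V), Pow(Add(10, V), -1))) = Add(9, Mul(Pow(Add(10, V), -1), Add(12, V))))
Add(Add(-237, Function('g')(Pow(Add(Function('j')(3, -3), -1), -1))), 186) = Add(Add(-237, Mul(2, Pow(Add(10, Pow(Add(Add(Mul(-3, Pow(Add(-5, 3), Rational(1, 2))), Mul(-3, -3, 3)), -1), -1)), -1), Add(51, Mul(5, Pow(Add(Add(Mul(-3, Pow(Add(-5, 3), Rational(1, 2))), Mul(-3, -3, 3)), -1), -1))))), 186) = Add(Add(-237, Mul(2, Pow(Add(10, Pow(Add(Add(Mul(-3, Pow(-2, Rational(1, 2))), 27), -1), -1)), -1), Add(51, Mul(5, Pow(Add(Add(Mul(-3, Pow(-2, Rational(1, 2))), 27), -1), -1))))), 186) = Add(Add(-237, Mul(2, Pow(Add(10, Pow(Add(Add(Mul(-3, Mul(I, Pow(2, Rational(1, 2)))), 27), -1), -1)), -1), Add(51, Mul(5, Pow(Add(Add(Mul(-3, Mul(I, Pow(2, Rational(1, 2)))), 27), -1), -1))))), 186) = Add(Add(-237, Mul(2, Pow(Add(10, Pow(Add(Add(Mul(-3, I, Pow(2, Rational(1, 2))), 27), -1), -1)), -1), Add(51, Mul(5, Pow(Add(Add(Mul(-3, I, Pow(2, Rational(1, 2))), 27), -1), -1))))), 186) = Add(Add(-237, Mul(2, Pow(Add(10, Pow(Add(Add(27, Mul(-3, I, Pow(2, Rational(1, 2)))), -1), -1)), -1), Add(51, Mul(5, Pow(Add(Add(27, Mul(-3, I, Pow(2, Rational(1, 2)))), -1), -1))))), 186) = Add(Add(-237, Mul(2, Pow(Add(10, Pow(Add(26, Mul(-3, I, Pow(2, Rational(1, 2)))), -1)), -1), Add(51, Mul(5, Pow(Add(26, Mul(-3, I, Pow(2, Rational(1, 2)))), -1))))), 186) = Add(-51, Mul(2, Pow(Add(10, Pow(Add(26, Mul(-3, I, Pow(2, Rational(1, 2)))), -1)), -1), Add(51, Mul(5, Pow(Add(26, Mul(-3, I, Pow(2, Rational(1, 2)))), -1)))))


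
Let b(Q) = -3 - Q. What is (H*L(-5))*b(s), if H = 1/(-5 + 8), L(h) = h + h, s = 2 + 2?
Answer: 70/3 ≈ 23.333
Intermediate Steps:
s = 4
L(h) = 2*h
H = ⅓ (H = 1/3 = ⅓ ≈ 0.33333)
(H*L(-5))*b(s) = ((2*(-5))/3)*(-3 - 1*4) = ((⅓)*(-10))*(-3 - 4) = -10/3*(-7) = 70/3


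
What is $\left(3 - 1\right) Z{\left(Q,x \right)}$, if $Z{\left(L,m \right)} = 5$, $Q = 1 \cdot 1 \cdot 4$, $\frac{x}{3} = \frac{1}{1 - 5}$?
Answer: $10$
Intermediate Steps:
$x = - \frac{3}{4}$ ($x = \frac{3}{1 - 5} = \frac{3}{-4} = 3 \left(- \frac{1}{4}\right) = - \frac{3}{4} \approx -0.75$)
$Q = 4$ ($Q = 1 \cdot 4 = 4$)
$\left(3 - 1\right) Z{\left(Q,x \right)} = \left(3 - 1\right) 5 = 2 \cdot 5 = 10$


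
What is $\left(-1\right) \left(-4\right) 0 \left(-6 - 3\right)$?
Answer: $0$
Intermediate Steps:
$\left(-1\right) \left(-4\right) 0 \left(-6 - 3\right) = 4 \cdot 0 \left(-6 - 3\right) = 0 \left(-9\right) = 0$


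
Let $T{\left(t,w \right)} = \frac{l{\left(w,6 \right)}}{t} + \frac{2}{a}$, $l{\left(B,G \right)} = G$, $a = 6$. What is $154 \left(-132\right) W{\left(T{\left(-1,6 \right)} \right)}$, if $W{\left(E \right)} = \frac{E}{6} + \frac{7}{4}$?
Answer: $- \frac{49126}{3} \approx -16375.0$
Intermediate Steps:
$T{\left(t,w \right)} = \frac{1}{3} + \frac{6}{t}$ ($T{\left(t,w \right)} = \frac{6}{t} + \frac{2}{6} = \frac{6}{t} + 2 \cdot \frac{1}{6} = \frac{6}{t} + \frac{1}{3} = \frac{1}{3} + \frac{6}{t}$)
$W{\left(E \right)} = \frac{7}{4} + \frac{E}{6}$ ($W{\left(E \right)} = E \frac{1}{6} + 7 \cdot \frac{1}{4} = \frac{E}{6} + \frac{7}{4} = \frac{7}{4} + \frac{E}{6}$)
$154 \left(-132\right) W{\left(T{\left(-1,6 \right)} \right)} = 154 \left(-132\right) \left(\frac{7}{4} + \frac{\frac{1}{3} \frac{1}{-1} \left(18 - 1\right)}{6}\right) = - 20328 \left(\frac{7}{4} + \frac{\frac{1}{3} \left(-1\right) 17}{6}\right) = - 20328 \left(\frac{7}{4} + \frac{1}{6} \left(- \frac{17}{3}\right)\right) = - 20328 \left(\frac{7}{4} - \frac{17}{18}\right) = \left(-20328\right) \frac{29}{36} = - \frac{49126}{3}$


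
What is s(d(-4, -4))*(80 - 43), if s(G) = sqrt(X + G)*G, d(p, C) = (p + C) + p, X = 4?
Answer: -888*I*sqrt(2) ≈ -1255.8*I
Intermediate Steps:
d(p, C) = C + 2*p (d(p, C) = (C + p) + p = C + 2*p)
s(G) = G*sqrt(4 + G) (s(G) = sqrt(4 + G)*G = G*sqrt(4 + G))
s(d(-4, -4))*(80 - 43) = ((-4 + 2*(-4))*sqrt(4 + (-4 + 2*(-4))))*(80 - 43) = ((-4 - 8)*sqrt(4 + (-4 - 8)))*37 = -12*sqrt(4 - 12)*37 = -24*I*sqrt(2)*37 = -888*I*sqrt(2)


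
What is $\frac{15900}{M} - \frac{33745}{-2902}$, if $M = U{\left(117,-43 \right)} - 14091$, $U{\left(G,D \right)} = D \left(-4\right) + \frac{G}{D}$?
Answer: $\frac{9108403465}{868617934} \approx 10.486$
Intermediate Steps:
$U{\left(G,D \right)} = - 4 D + \frac{G}{D}$
$M = - \frac{598634}{43}$ ($M = \left(\left(-4\right) \left(-43\right) + \frac{117}{-43}\right) - 14091 = \left(172 + 117 \left(- \frac{1}{43}\right)\right) - 14091 = \left(172 - \frac{117}{43}\right) - 14091 = \frac{7279}{43} - 14091 = - \frac{598634}{43} \approx -13922.0$)
$\frac{15900}{M} - \frac{33745}{-2902} = \frac{15900}{- \frac{598634}{43}} - \frac{33745}{-2902} = 15900 \left(- \frac{43}{598634}\right) - - \frac{33745}{2902} = - \frac{341850}{299317} + \frac{33745}{2902} = \frac{9108403465}{868617934}$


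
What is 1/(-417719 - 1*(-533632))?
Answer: 1/115913 ≈ 8.6272e-6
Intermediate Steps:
1/(-417719 - 1*(-533632)) = 1/(-417719 + 533632) = 1/115913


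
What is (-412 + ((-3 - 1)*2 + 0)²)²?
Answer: 121104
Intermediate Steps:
(-412 + ((-3 - 1)*2 + 0)²)² = (-412 + (-4*2 + 0)²)² = (-412 + (-8 + 0)²)² = (-412 + (-8)²)² = (-412 + 64)² = (-348)² = 121104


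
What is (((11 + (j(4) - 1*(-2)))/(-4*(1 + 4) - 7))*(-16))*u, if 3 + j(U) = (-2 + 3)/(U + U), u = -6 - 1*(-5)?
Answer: -6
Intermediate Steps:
u = -1 (u = -6 + 5 = -1)
j(U) = -3 + 1/(2*U) (j(U) = -3 + (-2 + 3)/(U + U) = -3 + 1/(2*U))
(((11 + (j(4) - 1*(-2)))/(-4*(1 + 4) - 7))*(-16))*u = (((11 + ((-3 + (½)/4) - 1*(-2)))/(-4*(1 + 4) - 7))*(-16))*(-1) = (((11 + ((-3 + (½)*(¼)) + 2))/(-4*5 - 7))*(-16))*(-1) = (((11 + ((-3 + ⅛) + 2))/(-20 - 7))*(-16))*(-1) = (((11 + (-23/8 + 2))/(-27))*(-16))*(-1) = (((11 - 7/8)*(-1/27))*(-16))*(-1) = (((81/8)*(-1/27))*(-16))*(-1) = -3/8*(-16)*(-1) = 6*(-1) = -6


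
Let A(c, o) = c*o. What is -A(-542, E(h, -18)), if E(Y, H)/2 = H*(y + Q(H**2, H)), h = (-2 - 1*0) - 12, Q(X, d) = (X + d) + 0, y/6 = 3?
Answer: -6321888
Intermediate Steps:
y = 18 (y = 6*3 = 18)
Q(X, d) = X + d
h = -14 (h = (-2 + 0) - 12 = -2 - 12 = -14)
E(Y, H) = 2*H*(18 + H + H**2) (E(Y, H) = 2*(H*(18 + (H**2 + H))) = 2*(H*(18 + (H + H**2))) = 2*(H*(18 + H + H**2)) = 2*H*(18 + H + H**2))
-A(-542, E(h, -18)) = -(-542)*2*(-18)*(18 - 18 + (-18)**2) = -(-542)*2*(-18)*(18 - 18 + 324) = -(-542)*2*(-18)*324 = -(-542)*(-11664) = -1*6321888 = -6321888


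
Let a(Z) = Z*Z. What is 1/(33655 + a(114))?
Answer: 1/46651 ≈ 2.1436e-5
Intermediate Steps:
a(Z) = Z²
1/(33655 + a(114)) = 1/(33655 + 114²) = 1/(33655 + 12996) = 1/46651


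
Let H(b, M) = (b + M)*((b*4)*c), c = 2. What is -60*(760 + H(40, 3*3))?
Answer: -986400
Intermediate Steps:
H(b, M) = 8*b*(M + b) (H(b, M) = (b + M)*((b*4)*2) = (M + b)*((4*b)*2) = (M + b)*(8*b) = 8*b*(M + b))
-60*(760 + H(40, 3*3)) = -60*(760 + 8*40*(3*3 + 40)) = -60*(760 + 8*40*(9 + 40)) = -60*(760 + 8*40*49) = -60*(760 + 15680) = -60*16440 = -986400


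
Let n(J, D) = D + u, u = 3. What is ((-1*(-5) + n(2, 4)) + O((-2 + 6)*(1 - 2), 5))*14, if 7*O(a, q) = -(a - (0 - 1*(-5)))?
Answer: 186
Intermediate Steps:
n(J, D) = 3 + D (n(J, D) = D + 3 = 3 + D)
O(a, q) = 5/7 - a/7 (O(a, q) = (-(a - (0 - 1*(-5))))/7 = (-(a - (0 + 5)))/7 = (-(a - 1*5))/7 = (-(a - 5))/7 = (-(-5 + a))/7 = (5 - a)/7 = 5/7 - a/7)
((-1*(-5) + n(2, 4)) + O((-2 + 6)*(1 - 2), 5))*14 = ((-1*(-5) + (3 + 4)) + (5/7 - (-2 + 6)*(1 - 2)/7))*14 = ((5 + 7) + (5/7 - 4*(-1)/7))*14 = (12 + (5/7 - ⅐*(-4)))*14 = (12 + (5/7 + 4/7))*14 = (12 + 9/7)*14 = (93/7)*14 = 186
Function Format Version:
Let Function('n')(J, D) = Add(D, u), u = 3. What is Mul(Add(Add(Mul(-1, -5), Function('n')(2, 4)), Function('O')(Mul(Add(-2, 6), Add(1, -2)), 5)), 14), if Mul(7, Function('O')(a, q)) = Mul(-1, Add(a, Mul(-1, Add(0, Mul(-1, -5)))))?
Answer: 186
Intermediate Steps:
Function('n')(J, D) = Add(3, D) (Function('n')(J, D) = Add(D, 3) = Add(3, D))
Function('O')(a, q) = Add(Rational(5, 7), Mul(Rational(-1, 7), a)) (Function('O')(a, q) = Mul(Rational(1, 7), Mul(-1, Add(a, Mul(-1, Add(0, Mul(-1, -5)))))) = Mul(Rational(1, 7), Mul(-1, Add(a, Mul(-1, Add(0, 5))))) = Mul(Rational(1, 7), Mul(-1, Add(a, Mul(-1, 5)))) = Mul(Rational(1, 7), Mul(-1, Add(a, -5))) = Mul(Rational(1, 7), Mul(-1, Add(-5, a))) = Mul(Rational(1, 7), Add(5, Mul(-1, a))) = Add(Rational(5, 7), Mul(Rational(-1, 7), a)))
Mul(Add(Add(Mul(-1, -5), Function('n')(2, 4)), Function('O')(Mul(Add(-2, 6), Add(1, -2)), 5)), 14) = Mul(Add(Add(Mul(-1, -5), Add(3, 4)), Add(Rational(5, 7), Mul(Rational(-1, 7), Mul(Add(-2, 6), Add(1, -2))))), 14) = Mul(Add(Add(5, 7), Add(Rational(5, 7), Mul(Rational(-1, 7), Mul(4, -1)))), 14) = Mul(Add(12, Add(Rational(5, 7), Mul(Rational(-1, 7), -4))), 14) = Mul(Add(12, Add(Rational(5, 7), Rational(4, 7))), 14) = Mul(Add(12, Rational(9, 7)), 14) = Mul(Rational(93, 7), 14) = 186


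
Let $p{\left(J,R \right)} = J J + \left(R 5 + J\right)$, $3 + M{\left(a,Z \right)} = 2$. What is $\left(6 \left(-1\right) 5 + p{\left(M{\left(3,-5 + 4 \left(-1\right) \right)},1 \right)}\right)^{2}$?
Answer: $625$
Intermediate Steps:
$M{\left(a,Z \right)} = -1$ ($M{\left(a,Z \right)} = -3 + 2 = -1$)
$p{\left(J,R \right)} = J + J^{2} + 5 R$ ($p{\left(J,R \right)} = J^{2} + \left(5 R + J\right) = J^{2} + \left(J + 5 R\right) = J + J^{2} + 5 R$)
$\left(6 \left(-1\right) 5 + p{\left(M{\left(3,-5 + 4 \left(-1\right) \right)},1 \right)}\right)^{2} = \left(6 \left(-1\right) 5 + \left(-1 + \left(-1\right)^{2} + 5 \cdot 1\right)\right)^{2} = \left(\left(-6\right) 5 + \left(-1 + 1 + 5\right)\right)^{2} = \left(-30 + 5\right)^{2} = \left(-25\right)^{2} = 625$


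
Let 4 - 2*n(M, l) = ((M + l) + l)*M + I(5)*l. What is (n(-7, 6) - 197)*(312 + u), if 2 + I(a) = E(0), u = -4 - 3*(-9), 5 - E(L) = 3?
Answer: -118925/2 ≈ -59463.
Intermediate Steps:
E(L) = 2 (E(L) = 5 - 1*3 = 5 - 3 = 2)
u = 23 (u = -4 + 27 = 23)
I(a) = 0 (I(a) = -2 + 2 = 0)
n(M, l) = 2 - M*(M + 2*l)/2 (n(M, l) = 2 - (((M + l) + l)*M + 0*l)/2 = 2 - ((M + 2*l)*M + 0)/2 = 2 - (M*(M + 2*l) + 0)/2 = 2 - M*(M + 2*l)/2)
(n(-7, 6) - 197)*(312 + u) = ((2 - ½*(-7)² - 1*(-7)*6) - 197)*(312 + 23) = ((2 - ½*49 + 42) - 197)*335 = ((2 - 49/2 + 42) - 197)*335 = (39/2 - 197)*335 = -355/2*335 = -118925/2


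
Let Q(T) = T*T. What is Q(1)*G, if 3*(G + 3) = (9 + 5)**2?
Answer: 187/3 ≈ 62.333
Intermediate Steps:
Q(T) = T**2
G = 187/3 (G = -3 + (9 + 5)**2/3 = -3 + (1/3)*14**2 = -3 + (1/3)*196 = -3 + 196/3 = 187/3 ≈ 62.333)
Q(1)*G = 1**2*(187/3) = 1*(187/3) = 187/3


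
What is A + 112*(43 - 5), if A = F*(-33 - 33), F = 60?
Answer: 296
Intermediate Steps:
A = -3960 (A = 60*(-33 - 33) = 60*(-66) = -3960)
A + 112*(43 - 5) = -3960 + 112*(43 - 5) = -3960 + 112*38 = -3960 + 4256 = 296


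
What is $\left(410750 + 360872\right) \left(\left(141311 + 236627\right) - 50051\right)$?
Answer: $253004822714$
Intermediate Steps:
$\left(410750 + 360872\right) \left(\left(141311 + 236627\right) - 50051\right) = 771622 \left(377938 - 50051\right) = 771622 \cdot 327887 = 253004822714$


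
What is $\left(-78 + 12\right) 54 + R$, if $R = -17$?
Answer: $-3581$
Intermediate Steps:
$\left(-78 + 12\right) 54 + R = \left(-78 + 12\right) 54 - 17 = \left(-66\right) 54 - 17 = -3564 - 17 = -3581$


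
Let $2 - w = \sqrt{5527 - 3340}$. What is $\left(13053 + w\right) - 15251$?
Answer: $-2196 - 27 \sqrt{3} \approx -2242.8$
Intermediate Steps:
$w = 2 - 27 \sqrt{3}$ ($w = 2 - \sqrt{5527 - 3340} = 2 - \sqrt{2187} = 2 - 27 \sqrt{3} \approx -44.765$)
$\left(13053 + w\right) - 15251 = \left(13053 + \left(2 - 27 \sqrt{3}\right)\right) - 15251 = \left(13055 - 27 \sqrt{3}\right) - 15251 = -2196 - 27 \sqrt{3}$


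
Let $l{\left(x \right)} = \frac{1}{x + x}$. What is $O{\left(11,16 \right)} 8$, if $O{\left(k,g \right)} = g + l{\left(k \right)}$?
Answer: $\frac{1412}{11} \approx 128.36$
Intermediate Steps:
$l{\left(x \right)} = \frac{1}{2 x}$
$O{\left(k,g \right)} = g + \frac{1}{2 k}$
$O{\left(11,16 \right)} 8 = \left(16 + \frac{1}{2 \cdot 11}\right) 8 = \left(16 + \frac{1}{2} \cdot \frac{1}{11}\right) 8 = \left(16 + \frac{1}{22}\right) 8 = \frac{353}{22} \cdot 8 = \frac{1412}{11}$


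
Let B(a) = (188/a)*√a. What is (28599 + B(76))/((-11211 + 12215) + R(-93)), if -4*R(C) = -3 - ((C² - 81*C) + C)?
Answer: 28599/5027 + 94*√19/95513 ≈ 5.6934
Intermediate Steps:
R(C) = ¾ - 20*C + C²/4 (R(C) = -(-3 - ((C² - 81*C) + C))/4 = -(-3 - (C² - 80*C))/4 = -(-3 + (-C² + 80*C))/4 = -(-3 - C² + 80*C)/4 = ¾ - 20*C + C²/4)
B(a) = 188/√a
(28599 + B(76))/((-11211 + 12215) + R(-93)) = (28599 + 188/√76)/((-11211 + 12215) + (¾ - 20*(-93) + (¼)*(-93)²)) = (28599 + 188*(√19/38))/(1004 + (¾ + 1860 + (¼)*8649)) = (28599 + 94*√19/19)/(1004 + (¾ + 1860 + 8649/4)) = (28599 + 94*√19/19)/(1004 + 4023) = (28599 + 94*√19/19)/5027 = (28599 + 94*√19/19)*(1/5027) = 28599/5027 + 94*√19/95513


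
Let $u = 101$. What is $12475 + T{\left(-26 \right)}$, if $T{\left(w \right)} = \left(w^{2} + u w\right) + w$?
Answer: $10499$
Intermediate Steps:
$T{\left(w \right)} = w^{2} + 102 w$ ($T{\left(w \right)} = \left(w^{2} + 101 w\right) + w = w^{2} + 102 w$)
$12475 + T{\left(-26 \right)} = 12475 - 26 \left(102 - 26\right) = 12475 - 1976 = 10499$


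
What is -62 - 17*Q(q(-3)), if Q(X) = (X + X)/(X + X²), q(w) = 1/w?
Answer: -113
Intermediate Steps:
Q(X) = 2*X/(X + X²) (Q(X) = (2*X)/(X + X²) = 2*X/(X + X²))
-62 - 17*Q(q(-3)) = -62 - 34/(1 + 1/(-3)) = -62 - 34/(1 - ⅓) = -62 - 34/⅔ = -62 - 34*3/2 = -62 - 17*3 = -62 - 51 = -113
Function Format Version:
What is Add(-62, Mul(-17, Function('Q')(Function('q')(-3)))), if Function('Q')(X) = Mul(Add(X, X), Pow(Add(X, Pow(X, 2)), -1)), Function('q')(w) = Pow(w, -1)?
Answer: -113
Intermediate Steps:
Function('Q')(X) = Mul(2, X, Pow(Add(X, Pow(X, 2)), -1)) (Function('Q')(X) = Mul(Mul(2, X), Pow(Add(X, Pow(X, 2)), -1)) = Mul(2, X, Pow(Add(X, Pow(X, 2)), -1)))
Add(-62, Mul(-17, Function('Q')(Function('q')(-3)))) = Add(-62, Mul(-17, Mul(2, Pow(Add(1, Pow(-3, -1)), -1)))) = Add(-62, Mul(-17, Mul(2, Pow(Add(1, Rational(-1, 3)), -1)))) = Add(-62, Mul(-17, Mul(2, Pow(Rational(2, 3), -1)))) = Add(-62, Mul(-17, Mul(2, Rational(3, 2)))) = Add(-62, Mul(-17, 3)) = Add(-62, -51) = -113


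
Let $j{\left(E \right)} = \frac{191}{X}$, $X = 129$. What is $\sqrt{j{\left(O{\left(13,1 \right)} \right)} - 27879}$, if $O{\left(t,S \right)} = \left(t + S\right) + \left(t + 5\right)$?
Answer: $\frac{10 i \sqrt{4639098}}{129} \approx 166.97 i$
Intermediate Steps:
$O{\left(t,S \right)} = 5 + S + 2 t$ ($O{\left(t,S \right)} = \left(S + t\right) + \left(5 + t\right) = 5 + S + 2 t$)
$j{\left(E \right)} = \frac{191}{129}$
$\sqrt{j{\left(O{\left(13,1 \right)} \right)} - 27879} = \sqrt{\frac{191}{129} - 27879} = \sqrt{- \frac{3596200}{129}} = \frac{10 i \sqrt{4639098}}{129}$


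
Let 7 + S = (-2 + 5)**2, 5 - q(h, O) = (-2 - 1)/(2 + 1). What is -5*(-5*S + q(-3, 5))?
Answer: 20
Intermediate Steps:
q(h, O) = 6 (q(h, O) = 5 - (-2 - 1)/(2 + 1) = 5 - (-3)/3 = 5 - 1*(-1) = 5 + 1 = 6)
S = 2 (S = -7 + (-2 + 5)**2 = -7 + 3**2 = -7 + 9 = 2)
-5*(-5*S + q(-3, 5)) = -5*(-5*2 + 6) = -5*(-10 + 6) = -5*(-4) = 20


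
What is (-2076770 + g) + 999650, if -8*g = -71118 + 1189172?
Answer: -4867507/4 ≈ -1.2169e+6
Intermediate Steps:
g = -559027/4 (g = -(-71118 + 1189172)/8 = -⅛*1118054 = -559027/4 ≈ -1.3976e+5)
(-2076770 + g) + 999650 = (-2076770 - 559027/4) + 999650 = -8866107/4 + 999650 = -4867507/4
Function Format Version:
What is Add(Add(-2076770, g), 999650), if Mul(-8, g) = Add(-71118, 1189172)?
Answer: Rational(-4867507, 4) ≈ -1.2169e+6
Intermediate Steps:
g = Rational(-559027, 4) (g = Mul(Rational(-1, 8), Add(-71118, 1189172)) = Mul(Rational(-1, 8), 1118054) = Rational(-559027, 4) ≈ -1.3976e+5)
Add(Add(-2076770, g), 999650) = Add(Add(-2076770, Rational(-559027, 4)), 999650) = Add(Rational(-8866107, 4), 999650) = Rational(-4867507, 4)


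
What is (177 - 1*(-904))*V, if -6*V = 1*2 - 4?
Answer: 1081/3 ≈ 360.33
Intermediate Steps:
V = ⅓ (V = -(1*2 - 4)/6 = -(2 - 4)/6 = -⅙*(-2) = ⅓ ≈ 0.33333)
(177 - 1*(-904))*V = (177 - 1*(-904))*(⅓) = (177 + 904)*(⅓) = 1081*(⅓) = 1081/3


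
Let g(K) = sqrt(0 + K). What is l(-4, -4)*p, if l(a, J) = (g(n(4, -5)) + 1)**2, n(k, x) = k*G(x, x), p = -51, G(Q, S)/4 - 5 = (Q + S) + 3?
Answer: 1581 - 408*I*sqrt(2) ≈ 1581.0 - 577.0*I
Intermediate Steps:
G(Q, S) = 32 + 4*Q + 4*S (G(Q, S) = 20 + 4*((Q + S) + 3) = 20 + 4*(3 + Q + S) = 20 + (12 + 4*Q + 4*S) = 32 + 4*Q + 4*S)
n(k, x) = k*(32 + 8*x) (n(k, x) = k*(32 + 4*x + 4*x) = k*(32 + 8*x))
g(K) = sqrt(K)
l(a, J) = (1 + 4*I*sqrt(2))**2 (l(a, J) = (sqrt(8*4*(4 - 5)) + 1)**2 = (sqrt(8*4*(-1)) + 1)**2 = (sqrt(-32) + 1)**2 = (4*I*sqrt(2) + 1)**2 = (1 + 4*I*sqrt(2))**2)
l(-4, -4)*p = (-31 + 8*I*sqrt(2))*(-51) = 1581 - 408*I*sqrt(2)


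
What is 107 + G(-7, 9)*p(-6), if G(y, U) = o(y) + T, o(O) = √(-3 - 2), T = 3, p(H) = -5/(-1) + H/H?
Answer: 125 + 6*I*√5 ≈ 125.0 + 13.416*I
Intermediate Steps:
p(H) = 6 (p(H) = -5*(-1) + 1 = 5 + 1 = 6)
o(O) = I*√5 (o(O) = √(-5) = I*√5)
G(y, U) = 3 + I*√5 (G(y, U) = I*√5 + 3 = 3 + I*√5)
107 + G(-7, 9)*p(-6) = 107 + (3 + I*√5)*6 = 107 + (18 + 6*I*√5) = 125 + 6*I*√5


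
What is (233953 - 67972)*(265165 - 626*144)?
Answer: 29050160601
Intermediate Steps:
(233953 - 67972)*(265165 - 626*144) = 165981*(265165 - 90144) = 165981*175021 = 29050160601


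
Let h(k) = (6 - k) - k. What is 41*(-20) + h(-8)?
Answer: -798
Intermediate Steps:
h(k) = 6 - 2*k
41*(-20) + h(-8) = 41*(-20) + (6 - 2*(-8)) = -820 + (6 + 16) = -820 + 22 = -798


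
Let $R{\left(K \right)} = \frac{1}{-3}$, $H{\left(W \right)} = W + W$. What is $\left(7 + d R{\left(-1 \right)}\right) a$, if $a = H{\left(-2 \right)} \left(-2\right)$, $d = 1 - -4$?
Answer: $\frac{128}{3} \approx 42.667$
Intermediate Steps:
$H{\left(W \right)} = 2 W$
$R{\left(K \right)} = - \frac{1}{3}$
$d = 5$ ($d = 1 + 4 = 5$)
$a = 8$ ($a = 2 \left(-2\right) \left(-2\right) = \left(-4\right) \left(-2\right) = 8$)
$\left(7 + d R{\left(-1 \right)}\right) a = \left(7 + 5 \left(- \frac{1}{3}\right)\right) 8 = \left(7 - \frac{5}{3}\right) 8 = \frac{16}{3} \cdot 8 = \frac{128}{3}$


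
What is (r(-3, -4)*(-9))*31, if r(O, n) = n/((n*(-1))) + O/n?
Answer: 279/4 ≈ 69.750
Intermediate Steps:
r(O, n) = -1 + O/n (r(O, n) = n/((-n)) + O/n = n*(-1/n) + O/n = -1 + O/n)
(r(-3, -4)*(-9))*31 = (((-3 - 1*(-4))/(-4))*(-9))*31 = (-(-3 + 4)/4*(-9))*31 = (-¼*1*(-9))*31 = -¼*(-9)*31 = (9/4)*31 = 279/4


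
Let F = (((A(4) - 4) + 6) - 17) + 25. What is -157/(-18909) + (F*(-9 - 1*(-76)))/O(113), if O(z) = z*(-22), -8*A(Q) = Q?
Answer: -2117323/8546868 ≈ -0.24773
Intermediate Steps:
A(Q) = -Q/8
O(z) = -22*z
F = 19/2 (F = (((-1/8*4 - 4) + 6) - 17) + 25 = (((-1/2 - 4) + 6) - 17) + 25 = ((-9/2 + 6) - 17) + 25 = (3/2 - 17) + 25 = -31/2 + 25 = 19/2 ≈ 9.5000)
-157/(-18909) + (F*(-9 - 1*(-76)))/O(113) = -157/(-18909) + (19*(-9 - 1*(-76))/2)/((-22*113)) = -157*(-1/18909) + (19*(-9 + 76)/2)/(-2486) = 157/18909 + ((19/2)*67)*(-1/2486) = 157/18909 + (1273/2)*(-1/2486) = 157/18909 - 1273/4972 = -2117323/8546868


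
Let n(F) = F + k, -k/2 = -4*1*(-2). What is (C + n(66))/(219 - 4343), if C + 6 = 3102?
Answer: -1573/2062 ≈ -0.76285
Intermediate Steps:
C = 3096 (C = -6 + 3102 = 3096)
k = -16 (k = -2*(-4*1)*(-2) = -(-8)*(-2) = -2*8 = -16)
n(F) = -16 + F (n(F) = F - 16 = -16 + F)
(C + n(66))/(219 - 4343) = (3096 + (-16 + 66))/(219 - 4343) = (3096 + 50)/(-4124) = 3146*(-1/4124) = -1573/2062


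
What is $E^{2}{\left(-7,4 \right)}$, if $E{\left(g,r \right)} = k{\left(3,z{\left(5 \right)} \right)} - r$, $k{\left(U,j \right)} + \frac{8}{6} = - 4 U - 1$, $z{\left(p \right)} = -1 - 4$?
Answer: $\frac{3025}{9} \approx 336.11$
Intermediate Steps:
$z{\left(p \right)} = -5$ ($z{\left(p \right)} = -1 - 4 = -5$)
$k{\left(U,j \right)} = - \frac{7}{3} - 4 U$ ($k{\left(U,j \right)} = - \frac{4}{3} - \left(1 + 4 U\right) = - \frac{7}{3} - 4 U$)
$E{\left(g,r \right)} = - \frac{43}{3} - r$ ($E{\left(g,r \right)} = \left(- \frac{7}{3} - 12\right) - r = - \frac{43}{3} - r$)
$E^{2}{\left(-7,4 \right)} = \left(- \frac{43}{3} - 4\right)^{2} = \left(- \frac{55}{3}\right)^{2} = \frac{3025}{9}$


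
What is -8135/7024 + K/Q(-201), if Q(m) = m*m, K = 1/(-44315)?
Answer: -14564662519549/12575561092560 ≈ -1.1582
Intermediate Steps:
K = -1/44315 ≈ -2.2566e-5
Q(m) = m**2
-8135/7024 + K/Q(-201) = -8135/7024 - 1/(44315*((-201)**2)) = -8135*1/7024 - 1/44315/40401 = -8135/7024 - 1/44315*1/40401 = -8135/7024 - 1/1790370315 = -14564662519549/12575561092560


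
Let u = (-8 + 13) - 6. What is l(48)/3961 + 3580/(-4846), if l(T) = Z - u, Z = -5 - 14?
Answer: -7133804/9597503 ≈ -0.74330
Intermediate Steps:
u = -1 (u = 5 - 6 = -1)
Z = -19
l(T) = -18 (l(T) = -19 - 1*(-1) = -19 + 1 = -18)
l(48)/3961 + 3580/(-4846) = -18/3961 + 3580/(-4846) = -18*1/3961 + 3580*(-1/4846) = -18/3961 - 1790/2423 = -7133804/9597503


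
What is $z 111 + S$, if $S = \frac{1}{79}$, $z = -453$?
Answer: $- \frac{3972356}{79} \approx -50283.0$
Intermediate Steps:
$S = \frac{1}{79} \approx 0.012658$
$z 111 + S = \left(-453\right) 111 + \frac{1}{79} = -50283 + \frac{1}{79} = - \frac{3972356}{79}$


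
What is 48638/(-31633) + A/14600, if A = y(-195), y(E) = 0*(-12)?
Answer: -48638/31633 ≈ -1.5376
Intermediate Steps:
y(E) = 0
A = 0
48638/(-31633) + A/14600 = 48638/(-31633) + 0/14600 = 48638*(-1/31633) + 0*(1/14600) = -48638/31633 + 0 = -48638/31633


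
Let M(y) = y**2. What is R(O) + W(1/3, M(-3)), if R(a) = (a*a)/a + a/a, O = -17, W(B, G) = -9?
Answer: -25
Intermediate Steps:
R(a) = 1 + a (R(a) = a**2/a + 1 = a + 1 = 1 + a)
R(O) + W(1/3, M(-3)) = (1 - 17) - 9 = -16 - 9 = -25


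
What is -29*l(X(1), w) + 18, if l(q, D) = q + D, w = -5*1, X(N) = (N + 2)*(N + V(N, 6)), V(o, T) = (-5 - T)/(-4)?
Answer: -653/4 ≈ -163.25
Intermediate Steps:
V(o, T) = 5/4 + T/4 (V(o, T) = (-5 - T)*(-¼) = 5/4 + T/4)
X(N) = (2 + N)*(11/4 + N) (X(N) = (N + 2)*(N + (5/4 + (¼)*6)) = (2 + N)*(N + (5/4 + 3/2)) = (2 + N)*(N + 11/4) = (2 + N)*(11/4 + N))
w = -5
l(q, D) = D + q
-29*l(X(1), w) + 18 = -29*(-5 + (11/2 + 1² + (19/4)*1)) + 18 = -29*(-5 + (11/2 + 1 + 19/4)) + 18 = -29*(-5 + 45/4) + 18 = -29*25/4 + 18 = -725/4 + 18 = -653/4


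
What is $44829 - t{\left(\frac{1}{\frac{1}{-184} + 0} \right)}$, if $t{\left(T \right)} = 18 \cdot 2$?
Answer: $44793$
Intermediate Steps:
$t{\left(T \right)} = 36$
$44829 - t{\left(\frac{1}{\frac{1}{-184} + 0} \right)} = 44829 - 36 = 44793$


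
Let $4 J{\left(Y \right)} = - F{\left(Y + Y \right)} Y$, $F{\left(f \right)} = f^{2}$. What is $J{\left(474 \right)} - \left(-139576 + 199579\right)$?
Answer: $-106556427$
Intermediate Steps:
$J{\left(Y \right)} = - Y^{3}$ ($J{\left(Y \right)} = \frac{\left(-1\right) \left(Y + Y\right)^{2} Y}{4} = \frac{\left(-1\right) \left(2 Y\right)^{2} Y}{4} = \frac{\left(-1\right) 4 Y^{2} Y}{4} = \frac{\left(-1\right) 4 Y^{3}}{4} = \frac{\left(-4\right) Y^{3}}{4} = - Y^{3}$)
$J{\left(474 \right)} - \left(-139576 + 199579\right) = - 474^{3} - \left(-139576 + 199579\right) = \left(-1\right) 106496424 - 60003 = -106496424 - 60003 = -106556427$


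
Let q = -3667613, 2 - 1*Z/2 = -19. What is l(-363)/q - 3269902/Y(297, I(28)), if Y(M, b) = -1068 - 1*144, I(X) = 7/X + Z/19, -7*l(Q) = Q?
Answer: 415589827463/154039746 ≈ 2697.9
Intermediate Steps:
Z = 42 (Z = 4 - 2*(-19) = 4 + 38 = 42)
l(Q) = -Q/7
I(X) = 42/19 + 7/X (I(X) = 7/X + 42/19 = 42/19 + 7/X)
Y(M, b) = -1212 (Y(M, b) = -1068 - 144 = -1212)
l(-363)/q - 3269902/Y(297, I(28)) = -1/7*(-363)/(-3667613) - 3269902/(-1212) = (363/7)*(-1/3667613) - 3269902*(-1/1212) = -363/25673291 + 1634951/606 = 415589827463/154039746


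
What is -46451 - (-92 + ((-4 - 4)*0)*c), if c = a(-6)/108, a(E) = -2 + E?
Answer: -46359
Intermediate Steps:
c = -2/27 (c = (-2 - 6)/108 = -8*1/108 = -2/27 ≈ -0.074074)
-46451 - (-92 + ((-4 - 4)*0)*c) = -46451 - (-92 + ((-4 - 4)*0)*(-2/27)) = -46451 - (-92 - 8*0*(-2/27)) = -46451 - (-92 + 0*(-2/27)) = -46451 - (-92 + 0) = -46451 - 1*(-92) = -46451 + 92 = -46359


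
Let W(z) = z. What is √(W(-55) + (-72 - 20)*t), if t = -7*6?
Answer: √3809 ≈ 61.717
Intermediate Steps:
t = -42
√(W(-55) + (-72 - 20)*t) = √(-55 + (-72 - 20)*(-42)) = √(-55 - 92*(-42)) = √(-55 + 3864) = √3809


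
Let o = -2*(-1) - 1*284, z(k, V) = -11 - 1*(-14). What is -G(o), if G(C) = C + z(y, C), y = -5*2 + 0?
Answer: 279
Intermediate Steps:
y = -10 (y = -10 + 0 = -10)
z(k, V) = 3 (z(k, V) = -11 + 14 = 3)
o = -282 (o = 2 - 284 = -282)
G(C) = 3 + C (G(C) = C + 3 = 3 + C)
-G(o) = -(3 - 282) = -1*(-279) = 279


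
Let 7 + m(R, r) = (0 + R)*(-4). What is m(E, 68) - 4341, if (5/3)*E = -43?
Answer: -21224/5 ≈ -4244.8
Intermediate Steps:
E = -129/5 (E = (3/5)*(-43) = -129/5 ≈ -25.800)
m(R, r) = -7 - 4*R (m(R, r) = -7 + (0 + R)*(-4) = -7 + R*(-4) = -7 - 4*R)
m(E, 68) - 4341 = (-7 - 4*(-129/5)) - 4341 = (-7 + 516/5) - 4341 = 481/5 - 4341 = -21224/5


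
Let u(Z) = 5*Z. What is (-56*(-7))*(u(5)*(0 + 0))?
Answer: 0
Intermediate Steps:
(-56*(-7))*(u(5)*(0 + 0)) = (-56*(-7))*((5*5)*(0 + 0)) = 392*(25*0) = 392*0 = 0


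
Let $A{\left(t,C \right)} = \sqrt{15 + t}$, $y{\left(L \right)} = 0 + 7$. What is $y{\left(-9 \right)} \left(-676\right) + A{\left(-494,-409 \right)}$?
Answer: $-4732 + i \sqrt{479} \approx -4732.0 + 21.886 i$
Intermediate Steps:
$y{\left(L \right)} = 7$
$y{\left(-9 \right)} \left(-676\right) + A{\left(-494,-409 \right)} = 7 \left(-676\right) + \sqrt{15 - 494} = -4732 + \sqrt{-479} = -4732 + i \sqrt{479}$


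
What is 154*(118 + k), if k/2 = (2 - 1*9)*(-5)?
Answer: 28952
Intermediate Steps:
k = 70 (k = 2*((2 - 1*9)*(-5)) = 2*((2 - 9)*(-5)) = 2*(-7*(-5)) = 2*35 = 70)
154*(118 + k) = 154*(118 + 70) = 154*188 = 28952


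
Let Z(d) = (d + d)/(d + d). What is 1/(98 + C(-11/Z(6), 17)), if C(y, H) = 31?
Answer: 1/129 ≈ 0.0077519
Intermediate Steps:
Z(d) = 1 (Z(d) = (2*d)/((2*d)) = (2*d)*(1/(2*d)) = 1)
1/(98 + C(-11/Z(6), 17)) = 1/(98 + 31) = 1/129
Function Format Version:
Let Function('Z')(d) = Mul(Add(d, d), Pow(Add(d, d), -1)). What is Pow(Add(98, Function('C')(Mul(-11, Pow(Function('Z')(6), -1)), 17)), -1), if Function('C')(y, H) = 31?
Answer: Rational(1, 129) ≈ 0.0077519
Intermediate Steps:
Function('Z')(d) = 1 (Function('Z')(d) = Mul(Mul(2, d), Pow(Mul(2, d), -1)) = Mul(Mul(2, d), Mul(Rational(1, 2), Pow(d, -1))) = 1)
Pow(Add(98, Function('C')(Mul(-11, Pow(Function('Z')(6), -1)), 17)), -1) = Pow(Add(98, 31), -1) = Pow(129, -1) = Rational(1, 129)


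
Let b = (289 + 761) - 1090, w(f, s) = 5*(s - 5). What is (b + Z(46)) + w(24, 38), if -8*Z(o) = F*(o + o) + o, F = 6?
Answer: 201/4 ≈ 50.250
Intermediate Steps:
w(f, s) = -25 + 5*s (w(f, s) = 5*(-5 + s) = -25 + 5*s)
b = -40 (b = 1050 - 1090 = -40)
Z(o) = -13*o/8 (Z(o) = -(6*(o + o) + o)/8 = -(6*(2*o) + o)/8 = -(12*o + o)/8 = -13*o/8)
(b + Z(46)) + w(24, 38) = (-40 - 13/8*46) + (-25 + 5*38) = (-40 - 299/4) + (-25 + 190) = -459/4 + 165 = 201/4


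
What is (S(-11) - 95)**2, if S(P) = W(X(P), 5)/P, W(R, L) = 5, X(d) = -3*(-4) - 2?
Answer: 1102500/121 ≈ 9111.6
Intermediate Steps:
X(d) = 10 (X(d) = 12 - 2 = 10)
S(P) = 5/P
(S(-11) - 95)**2 = (5/(-11) - 95)**2 = (5*(-1/11) - 95)**2 = (-5/11 - 95)**2 = (-1050/11)**2 = 1102500/121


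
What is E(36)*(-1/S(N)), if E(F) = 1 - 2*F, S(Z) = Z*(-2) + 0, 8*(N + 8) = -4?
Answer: 71/17 ≈ 4.1765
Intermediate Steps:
N = -17/2 (N = -8 + (⅛)*(-4) = -8 - ½ = -17/2 ≈ -8.5000)
S(Z) = -2*Z (S(Z) = -2*Z + 0 = -2*Z)
E(36)*(-1/S(N)) = (1 - 2*36)*(-1/((-2*(-17/2)))) = (1 - 72)*(-1/17) = -(-71)/17 = -71*(-1/17) = 71/17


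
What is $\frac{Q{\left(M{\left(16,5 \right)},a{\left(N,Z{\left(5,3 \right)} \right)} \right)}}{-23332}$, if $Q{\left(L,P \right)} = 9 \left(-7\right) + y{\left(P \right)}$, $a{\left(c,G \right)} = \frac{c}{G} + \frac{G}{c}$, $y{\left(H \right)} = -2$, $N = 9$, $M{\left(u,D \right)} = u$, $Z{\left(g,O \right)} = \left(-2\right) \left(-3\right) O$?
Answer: $\frac{65}{23332} \approx 0.0027859$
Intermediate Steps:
$Z{\left(g,O \right)} = 6 O$
$a{\left(c,G \right)} = \frac{G}{c} + \frac{c}{G}$
$Q{\left(L,P \right)} = -65$ ($Q{\left(L,P \right)} = 9 \left(-7\right) - 2 = -63 - 2 = -65$)
$\frac{Q{\left(M{\left(16,5 \right)},a{\left(N,Z{\left(5,3 \right)} \right)} \right)}}{-23332} = - \frac{65}{-23332} = \left(-65\right) \left(- \frac{1}{23332}\right) = \frac{65}{23332}$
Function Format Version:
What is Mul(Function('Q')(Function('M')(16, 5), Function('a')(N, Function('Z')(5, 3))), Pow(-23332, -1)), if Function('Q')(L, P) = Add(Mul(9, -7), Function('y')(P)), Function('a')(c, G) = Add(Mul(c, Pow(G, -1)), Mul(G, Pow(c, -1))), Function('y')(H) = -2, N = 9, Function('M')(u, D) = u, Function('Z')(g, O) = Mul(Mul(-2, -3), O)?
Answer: Rational(65, 23332) ≈ 0.0027859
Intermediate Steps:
Function('Z')(g, O) = Mul(6, O)
Function('a')(c, G) = Add(Mul(G, Pow(c, -1)), Mul(c, Pow(G, -1)))
Function('Q')(L, P) = -65 (Function('Q')(L, P) = Add(Mul(9, -7), -2) = Add(-63, -2) = -65)
Mul(Function('Q')(Function('M')(16, 5), Function('a')(N, Function('Z')(5, 3))), Pow(-23332, -1)) = Mul(-65, Pow(-23332, -1)) = Mul(-65, Rational(-1, 23332)) = Rational(65, 23332)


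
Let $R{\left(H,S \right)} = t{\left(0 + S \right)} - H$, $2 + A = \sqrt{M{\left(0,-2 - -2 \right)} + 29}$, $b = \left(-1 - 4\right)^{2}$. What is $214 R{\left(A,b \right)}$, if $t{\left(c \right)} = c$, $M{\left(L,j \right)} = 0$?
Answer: $5778 - 214 \sqrt{29} \approx 4625.6$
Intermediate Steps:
$b = 25$ ($b = \left(-5\right)^{2} = 25$)
$A = -2 + \sqrt{29}$ ($A = -2 + \sqrt{0 + 29} = -2 + \sqrt{29} \approx 3.3852$)
$R{\left(H,S \right)} = S - H$ ($R{\left(H,S \right)} = \left(0 + S\right) - H = S - H$)
$214 R{\left(A,b \right)} = 214 \left(25 - \left(-2 + \sqrt{29}\right)\right) = 214 \left(25 + \left(2 - \sqrt{29}\right)\right) = 214 \left(27 - \sqrt{29}\right) = 5778 - 214 \sqrt{29}$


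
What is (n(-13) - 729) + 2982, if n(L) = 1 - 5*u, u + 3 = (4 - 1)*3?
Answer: 2224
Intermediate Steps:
u = 6 (u = -3 + (4 - 1)*3 = -3 + 3*3 = -3 + 9 = 6)
n(L) = -29 (n(L) = 1 - 5*6 = 1 - 30 = -29)
(n(-13) - 729) + 2982 = (-29 - 729) + 2982 = -758 + 2982 = 2224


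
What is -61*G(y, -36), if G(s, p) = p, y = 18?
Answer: 2196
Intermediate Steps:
-61*G(y, -36) = -61*(-36) = 2196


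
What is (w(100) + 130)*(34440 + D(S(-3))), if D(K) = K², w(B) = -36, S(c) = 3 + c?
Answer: 3237360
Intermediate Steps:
(w(100) + 130)*(34440 + D(S(-3))) = (-36 + 130)*(34440 + (3 - 3)²) = 94*(34440 + 0²) = 94*(34440 + 0) = 94*34440 = 3237360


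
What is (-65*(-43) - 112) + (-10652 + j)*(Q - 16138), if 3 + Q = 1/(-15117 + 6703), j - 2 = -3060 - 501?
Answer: 1930023813887/8414 ≈ 2.2938e+8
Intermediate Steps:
j = -3559 (j = 2 + (-3060 - 501) = 2 - 3561 = -3559)
Q = -25243/8414 (Q = -3 + 1/(-15117 + 6703) = -3 + 1/(-8414) = -3 - 1/8414 = -25243/8414 ≈ -3.0001)
(-65*(-43) - 112) + (-10652 + j)*(Q - 16138) = (-65*(-43) - 112) + (-10652 - 3559)*(-25243/8414 - 16138) = (2795 - 112) - 14211*(-135810375/8414) = 2683 + 1930001239125/8414 = 1930023813887/8414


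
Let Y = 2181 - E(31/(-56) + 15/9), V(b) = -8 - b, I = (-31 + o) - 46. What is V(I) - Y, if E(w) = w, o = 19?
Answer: -357821/168 ≈ -2129.9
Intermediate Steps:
I = -58 (I = (-31 + 19) - 46 = -12 - 46 = -58)
Y = 366221/168 (Y = 2181 - (31/(-56) + 15/9) = 2181 - (31*(-1/56) + 15*(1/9)) = 2181 - (-31/56 + 5/3) = 2181 - 1*187/168 = 2181 - 187/168 = 366221/168 ≈ 2179.9)
V(I) - Y = (-8 - 1*(-58)) - 1*366221/168 = (-8 + 58) - 366221/168 = 50 - 366221/168 = -357821/168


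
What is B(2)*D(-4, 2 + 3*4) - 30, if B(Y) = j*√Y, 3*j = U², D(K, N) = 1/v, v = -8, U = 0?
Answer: -30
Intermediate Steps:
D(K, N) = -⅛ (D(K, N) = 1/(-8) = -⅛)
j = 0 (j = (⅓)*0² = (⅓)*0 = 0)
B(Y) = 0 (B(Y) = 0*√Y = 0)
B(2)*D(-4, 2 + 3*4) - 30 = 0*(-⅛) - 30 = 0 - 30 = -30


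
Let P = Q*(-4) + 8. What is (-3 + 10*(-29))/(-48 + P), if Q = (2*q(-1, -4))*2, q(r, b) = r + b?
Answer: -293/40 ≈ -7.3250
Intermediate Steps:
q(r, b) = b + r
Q = -20 (Q = (2*(-4 - 1))*2 = (2*(-5))*2 = -10*2 = -20)
P = 88 (P = -20*(-4) + 8 = 80 + 8 = 88)
(-3 + 10*(-29))/(-48 + P) = (-3 + 10*(-29))/(-48 + 88) = (-3 - 290)/40 = -293*1/40 = -293/40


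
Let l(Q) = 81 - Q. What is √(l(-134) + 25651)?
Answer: 3*√2874 ≈ 160.83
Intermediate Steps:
√(l(-134) + 25651) = √((81 - 1*(-134)) + 25651) = √((81 + 134) + 25651) = √(215 + 25651) = √25866 = 3*√2874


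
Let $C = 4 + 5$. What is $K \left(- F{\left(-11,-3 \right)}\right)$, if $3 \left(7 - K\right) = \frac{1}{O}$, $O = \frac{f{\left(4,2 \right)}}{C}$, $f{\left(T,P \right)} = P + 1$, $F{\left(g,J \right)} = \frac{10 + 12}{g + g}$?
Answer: $6$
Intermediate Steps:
$C = 9$
$F{\left(g,J \right)} = \frac{11}{g}$ ($F{\left(g,J \right)} = \frac{22}{2 g} = 22 \frac{1}{2 g} = \frac{11}{g}$)
$f{\left(T,P \right)} = 1 + P$
$O = \frac{1}{3}$ ($O = \frac{1 + 2}{9} = 3 \cdot \frac{1}{9} = \frac{1}{3} \approx 0.33333$)
$K = 6$ ($K = 7 - \frac{\frac{1}{\frac{1}{3}}}{3} = 7 - 1 = 6$)
$K \left(- F{\left(-11,-3 \right)}\right) = 6 \left(- \frac{11}{-11}\right) = 6 \left(- \frac{11 \left(-1\right)}{11}\right) = 6 \left(\left(-1\right) \left(-1\right)\right) = 6 \cdot 1 = 6$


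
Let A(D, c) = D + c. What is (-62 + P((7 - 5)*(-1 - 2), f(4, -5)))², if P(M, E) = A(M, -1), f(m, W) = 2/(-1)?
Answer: 4761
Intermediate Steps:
f(m, W) = -2 (f(m, W) = 2*(-1) = -2)
P(M, E) = -1 + M (P(M, E) = M - 1 = -1 + M)
(-62 + P((7 - 5)*(-1 - 2), f(4, -5)))² = (-62 + (-1 + (7 - 5)*(-1 - 2)))² = (-62 + (-1 + 2*(-3)))² = (-62 + (-1 - 6))² = (-62 - 7)² = (-69)² = 4761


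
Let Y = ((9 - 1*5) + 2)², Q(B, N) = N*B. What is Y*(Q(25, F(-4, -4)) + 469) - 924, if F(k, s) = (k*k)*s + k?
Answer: -45240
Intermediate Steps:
F(k, s) = k + s*k² (F(k, s) = k²*s + k = s*k² + k = k + s*k²)
Q(B, N) = B*N
Y = 36 (Y = ((9 - 5) + 2)² = (4 + 2)² = 6² = 36)
Y*(Q(25, F(-4, -4)) + 469) - 924 = 36*(25*(-4*(1 - 4*(-4))) + 469) - 924 = 36*(25*(-4*(1 + 16)) + 469) - 924 = 36*(25*(-4*17) + 469) - 924 = 36*(25*(-68) + 469) - 924 = 36*(-1700 + 469) - 924 = 36*(-1231) - 924 = -44316 - 924 = -45240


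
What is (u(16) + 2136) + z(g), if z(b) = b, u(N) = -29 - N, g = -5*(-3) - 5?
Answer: 2101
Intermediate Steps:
g = 10 (g = 15 - 5 = 10)
(u(16) + 2136) + z(g) = ((-29 - 1*16) + 2136) + 10 = ((-29 - 16) + 2136) + 10 = (-45 + 2136) + 10 = 2091 + 10 = 2101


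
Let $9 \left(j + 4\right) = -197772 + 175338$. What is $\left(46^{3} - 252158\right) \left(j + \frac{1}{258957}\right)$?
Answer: $\frac{100096960677998}{258957} \approx 3.8654 \cdot 10^{8}$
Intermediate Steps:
$j = - \frac{7490}{3}$ ($j = -4 + \frac{-197772 + 175338}{9} = -4 + \frac{1}{9} \left(-22434\right) = -4 - \frac{7478}{3} = - \frac{7490}{3} \approx -2496.7$)
$\left(46^{3} - 252158\right) \left(j + \frac{1}{258957}\right) = \left(46^{3} - 252158\right) \left(- \frac{7490}{3} + \frac{1}{258957}\right) = \left(97336 - 252158\right) \left(- \frac{7490}{3} + \frac{1}{258957}\right) = \left(-154822\right) \left(- \frac{646529309}{258957}\right) = \frac{100096960677998}{258957}$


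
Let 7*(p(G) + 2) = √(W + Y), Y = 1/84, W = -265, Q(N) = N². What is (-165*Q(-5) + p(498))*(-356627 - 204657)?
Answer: 2316419068 - 280642*I*√467439/147 ≈ 2.3164e+9 - 1.3053e+6*I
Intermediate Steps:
Y = 1/84 ≈ 0.011905
p(G) = -2 + I*√467439/294 (p(G) = -2 + √(-265 + 1/84)/7 = -2 + √(-22259/84)/7 = -2 + (I*√467439/42)/7 = -2 + I*√467439/294)
(-165*Q(-5) + p(498))*(-356627 - 204657) = (-165*(-5)² + (-2 + I*√467439/294))*(-356627 - 204657) = (-165*25 + (-2 + I*√467439/294))*(-561284) = (-4125 + (-2 + I*√467439/294))*(-561284) = (-4127 + I*√467439/294)*(-561284) = 2316419068 - 280642*I*√467439/147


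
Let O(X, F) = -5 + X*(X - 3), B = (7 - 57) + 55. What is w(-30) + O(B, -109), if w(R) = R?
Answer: -25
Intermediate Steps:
B = 5 (B = -50 + 55 = 5)
O(X, F) = -5 + X*(-3 + X)
w(-30) + O(B, -109) = -30 + (-5 + 5² - 3*5) = -30 + (-5 + 25 - 15) = -30 + 5 = -25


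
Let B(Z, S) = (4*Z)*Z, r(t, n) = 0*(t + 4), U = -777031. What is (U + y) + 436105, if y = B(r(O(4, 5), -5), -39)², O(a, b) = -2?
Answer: -340926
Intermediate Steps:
r(t, n) = 0 (r(t, n) = 0*(4 + t) = 0)
B(Z, S) = 4*Z²
y = 0 (y = (4*0²)² = (4*0)² = 0² = 0)
(U + y) + 436105 = (-777031 + 0) + 436105 = -777031 + 436105 = -340926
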